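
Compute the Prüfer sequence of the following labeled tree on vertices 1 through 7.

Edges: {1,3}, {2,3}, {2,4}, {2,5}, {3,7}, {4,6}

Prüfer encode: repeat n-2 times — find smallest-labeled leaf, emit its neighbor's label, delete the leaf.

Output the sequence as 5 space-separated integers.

Step 1: leaves = {1,5,6,7}. Remove smallest leaf 1, emit neighbor 3.
Step 2: leaves = {5,6,7}. Remove smallest leaf 5, emit neighbor 2.
Step 3: leaves = {6,7}. Remove smallest leaf 6, emit neighbor 4.
Step 4: leaves = {4,7}. Remove smallest leaf 4, emit neighbor 2.
Step 5: leaves = {2,7}. Remove smallest leaf 2, emit neighbor 3.
Done: 2 vertices remain (3, 7). Sequence = [3 2 4 2 3]

Answer: 3 2 4 2 3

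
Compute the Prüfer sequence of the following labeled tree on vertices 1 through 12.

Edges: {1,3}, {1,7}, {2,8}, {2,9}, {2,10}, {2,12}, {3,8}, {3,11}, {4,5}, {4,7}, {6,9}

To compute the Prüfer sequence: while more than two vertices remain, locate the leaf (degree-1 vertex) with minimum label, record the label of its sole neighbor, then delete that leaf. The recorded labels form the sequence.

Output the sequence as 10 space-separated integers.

Answer: 4 7 9 1 3 2 2 3 8 2

Derivation:
Step 1: leaves = {5,6,10,11,12}. Remove smallest leaf 5, emit neighbor 4.
Step 2: leaves = {4,6,10,11,12}. Remove smallest leaf 4, emit neighbor 7.
Step 3: leaves = {6,7,10,11,12}. Remove smallest leaf 6, emit neighbor 9.
Step 4: leaves = {7,9,10,11,12}. Remove smallest leaf 7, emit neighbor 1.
Step 5: leaves = {1,9,10,11,12}. Remove smallest leaf 1, emit neighbor 3.
Step 6: leaves = {9,10,11,12}. Remove smallest leaf 9, emit neighbor 2.
Step 7: leaves = {10,11,12}. Remove smallest leaf 10, emit neighbor 2.
Step 8: leaves = {11,12}. Remove smallest leaf 11, emit neighbor 3.
Step 9: leaves = {3,12}. Remove smallest leaf 3, emit neighbor 8.
Step 10: leaves = {8,12}. Remove smallest leaf 8, emit neighbor 2.
Done: 2 vertices remain (2, 12). Sequence = [4 7 9 1 3 2 2 3 8 2]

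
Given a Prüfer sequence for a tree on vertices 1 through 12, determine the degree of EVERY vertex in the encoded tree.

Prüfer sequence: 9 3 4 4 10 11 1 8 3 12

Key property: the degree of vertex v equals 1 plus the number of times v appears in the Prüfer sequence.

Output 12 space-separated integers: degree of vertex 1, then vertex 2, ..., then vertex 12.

Answer: 2 1 3 3 1 1 1 2 2 2 2 2

Derivation:
p_1 = 9: count[9] becomes 1
p_2 = 3: count[3] becomes 1
p_3 = 4: count[4] becomes 1
p_4 = 4: count[4] becomes 2
p_5 = 10: count[10] becomes 1
p_6 = 11: count[11] becomes 1
p_7 = 1: count[1] becomes 1
p_8 = 8: count[8] becomes 1
p_9 = 3: count[3] becomes 2
p_10 = 12: count[12] becomes 1
Degrees (1 + count): deg[1]=1+1=2, deg[2]=1+0=1, deg[3]=1+2=3, deg[4]=1+2=3, deg[5]=1+0=1, deg[6]=1+0=1, deg[7]=1+0=1, deg[8]=1+1=2, deg[9]=1+1=2, deg[10]=1+1=2, deg[11]=1+1=2, deg[12]=1+1=2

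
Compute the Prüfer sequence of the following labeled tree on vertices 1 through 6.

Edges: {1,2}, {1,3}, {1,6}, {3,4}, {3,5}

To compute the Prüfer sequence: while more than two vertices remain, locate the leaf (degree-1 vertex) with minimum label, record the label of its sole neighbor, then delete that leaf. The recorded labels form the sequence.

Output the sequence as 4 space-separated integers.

Answer: 1 3 3 1

Derivation:
Step 1: leaves = {2,4,5,6}. Remove smallest leaf 2, emit neighbor 1.
Step 2: leaves = {4,5,6}. Remove smallest leaf 4, emit neighbor 3.
Step 3: leaves = {5,6}. Remove smallest leaf 5, emit neighbor 3.
Step 4: leaves = {3,6}. Remove smallest leaf 3, emit neighbor 1.
Done: 2 vertices remain (1, 6). Sequence = [1 3 3 1]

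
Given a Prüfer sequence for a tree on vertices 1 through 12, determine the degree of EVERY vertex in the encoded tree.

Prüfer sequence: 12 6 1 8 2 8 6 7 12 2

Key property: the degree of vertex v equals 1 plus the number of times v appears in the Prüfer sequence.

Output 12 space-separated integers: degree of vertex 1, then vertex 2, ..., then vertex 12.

p_1 = 12: count[12] becomes 1
p_2 = 6: count[6] becomes 1
p_3 = 1: count[1] becomes 1
p_4 = 8: count[8] becomes 1
p_5 = 2: count[2] becomes 1
p_6 = 8: count[8] becomes 2
p_7 = 6: count[6] becomes 2
p_8 = 7: count[7] becomes 1
p_9 = 12: count[12] becomes 2
p_10 = 2: count[2] becomes 2
Degrees (1 + count): deg[1]=1+1=2, deg[2]=1+2=3, deg[3]=1+0=1, deg[4]=1+0=1, deg[5]=1+0=1, deg[6]=1+2=3, deg[7]=1+1=2, deg[8]=1+2=3, deg[9]=1+0=1, deg[10]=1+0=1, deg[11]=1+0=1, deg[12]=1+2=3

Answer: 2 3 1 1 1 3 2 3 1 1 1 3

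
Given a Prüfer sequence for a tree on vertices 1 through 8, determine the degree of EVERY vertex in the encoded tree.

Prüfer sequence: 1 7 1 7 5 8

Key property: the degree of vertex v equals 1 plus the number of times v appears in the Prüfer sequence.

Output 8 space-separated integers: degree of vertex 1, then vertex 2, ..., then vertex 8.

Answer: 3 1 1 1 2 1 3 2

Derivation:
p_1 = 1: count[1] becomes 1
p_2 = 7: count[7] becomes 1
p_3 = 1: count[1] becomes 2
p_4 = 7: count[7] becomes 2
p_5 = 5: count[5] becomes 1
p_6 = 8: count[8] becomes 1
Degrees (1 + count): deg[1]=1+2=3, deg[2]=1+0=1, deg[3]=1+0=1, deg[4]=1+0=1, deg[5]=1+1=2, deg[6]=1+0=1, deg[7]=1+2=3, deg[8]=1+1=2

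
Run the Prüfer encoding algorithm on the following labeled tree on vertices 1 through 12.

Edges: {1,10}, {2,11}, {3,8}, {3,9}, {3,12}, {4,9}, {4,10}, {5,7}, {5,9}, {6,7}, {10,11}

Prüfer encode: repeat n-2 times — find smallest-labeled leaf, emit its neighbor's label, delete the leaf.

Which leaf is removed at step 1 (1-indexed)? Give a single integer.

Answer: 1

Derivation:
Step 1: current leaves = {1,2,6,8,12}. Remove leaf 1 (neighbor: 10).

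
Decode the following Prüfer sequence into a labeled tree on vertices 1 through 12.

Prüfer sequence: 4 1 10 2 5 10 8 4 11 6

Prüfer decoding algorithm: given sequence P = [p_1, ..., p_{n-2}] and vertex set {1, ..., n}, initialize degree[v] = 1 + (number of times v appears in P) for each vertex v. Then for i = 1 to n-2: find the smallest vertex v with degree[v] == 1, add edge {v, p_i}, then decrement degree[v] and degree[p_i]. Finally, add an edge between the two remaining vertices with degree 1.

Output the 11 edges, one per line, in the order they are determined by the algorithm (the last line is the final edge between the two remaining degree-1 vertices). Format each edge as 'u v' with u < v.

Answer: 3 4
1 7
1 10
2 9
2 5
5 10
8 10
4 8
4 11
6 11
6 12

Derivation:
Initial degrees: {1:2, 2:2, 3:1, 4:3, 5:2, 6:2, 7:1, 8:2, 9:1, 10:3, 11:2, 12:1}
Step 1: smallest deg-1 vertex = 3, p_1 = 4. Add edge {3,4}. Now deg[3]=0, deg[4]=2.
Step 2: smallest deg-1 vertex = 7, p_2 = 1. Add edge {1,7}. Now deg[7]=0, deg[1]=1.
Step 3: smallest deg-1 vertex = 1, p_3 = 10. Add edge {1,10}. Now deg[1]=0, deg[10]=2.
Step 4: smallest deg-1 vertex = 9, p_4 = 2. Add edge {2,9}. Now deg[9]=0, deg[2]=1.
Step 5: smallest deg-1 vertex = 2, p_5 = 5. Add edge {2,5}. Now deg[2]=0, deg[5]=1.
Step 6: smallest deg-1 vertex = 5, p_6 = 10. Add edge {5,10}. Now deg[5]=0, deg[10]=1.
Step 7: smallest deg-1 vertex = 10, p_7 = 8. Add edge {8,10}. Now deg[10]=0, deg[8]=1.
Step 8: smallest deg-1 vertex = 8, p_8 = 4. Add edge {4,8}. Now deg[8]=0, deg[4]=1.
Step 9: smallest deg-1 vertex = 4, p_9 = 11. Add edge {4,11}. Now deg[4]=0, deg[11]=1.
Step 10: smallest deg-1 vertex = 11, p_10 = 6. Add edge {6,11}. Now deg[11]=0, deg[6]=1.
Final: two remaining deg-1 vertices are 6, 12. Add edge {6,12}.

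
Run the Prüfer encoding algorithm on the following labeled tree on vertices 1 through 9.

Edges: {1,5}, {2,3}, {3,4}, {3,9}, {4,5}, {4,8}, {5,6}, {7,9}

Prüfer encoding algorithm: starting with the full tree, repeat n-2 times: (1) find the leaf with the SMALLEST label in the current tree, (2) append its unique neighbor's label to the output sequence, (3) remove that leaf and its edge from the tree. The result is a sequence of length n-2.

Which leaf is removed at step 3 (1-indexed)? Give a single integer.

Step 1: current leaves = {1,2,6,7,8}. Remove leaf 1 (neighbor: 5).
Step 2: current leaves = {2,6,7,8}. Remove leaf 2 (neighbor: 3).
Step 3: current leaves = {6,7,8}. Remove leaf 6 (neighbor: 5).

Answer: 6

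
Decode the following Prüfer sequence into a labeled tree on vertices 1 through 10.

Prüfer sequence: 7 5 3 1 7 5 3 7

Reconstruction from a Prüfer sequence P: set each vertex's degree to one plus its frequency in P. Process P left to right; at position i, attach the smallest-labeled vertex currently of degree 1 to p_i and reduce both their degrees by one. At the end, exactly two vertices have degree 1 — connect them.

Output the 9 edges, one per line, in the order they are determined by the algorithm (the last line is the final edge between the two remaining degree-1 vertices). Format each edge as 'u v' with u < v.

Answer: 2 7
4 5
3 6
1 8
1 7
5 9
3 5
3 7
7 10

Derivation:
Initial degrees: {1:2, 2:1, 3:3, 4:1, 5:3, 6:1, 7:4, 8:1, 9:1, 10:1}
Step 1: smallest deg-1 vertex = 2, p_1 = 7. Add edge {2,7}. Now deg[2]=0, deg[7]=3.
Step 2: smallest deg-1 vertex = 4, p_2 = 5. Add edge {4,5}. Now deg[4]=0, deg[5]=2.
Step 3: smallest deg-1 vertex = 6, p_3 = 3. Add edge {3,6}. Now deg[6]=0, deg[3]=2.
Step 4: smallest deg-1 vertex = 8, p_4 = 1. Add edge {1,8}. Now deg[8]=0, deg[1]=1.
Step 5: smallest deg-1 vertex = 1, p_5 = 7. Add edge {1,7}. Now deg[1]=0, deg[7]=2.
Step 6: smallest deg-1 vertex = 9, p_6 = 5. Add edge {5,9}. Now deg[9]=0, deg[5]=1.
Step 7: smallest deg-1 vertex = 5, p_7 = 3. Add edge {3,5}. Now deg[5]=0, deg[3]=1.
Step 8: smallest deg-1 vertex = 3, p_8 = 7. Add edge {3,7}. Now deg[3]=0, deg[7]=1.
Final: two remaining deg-1 vertices are 7, 10. Add edge {7,10}.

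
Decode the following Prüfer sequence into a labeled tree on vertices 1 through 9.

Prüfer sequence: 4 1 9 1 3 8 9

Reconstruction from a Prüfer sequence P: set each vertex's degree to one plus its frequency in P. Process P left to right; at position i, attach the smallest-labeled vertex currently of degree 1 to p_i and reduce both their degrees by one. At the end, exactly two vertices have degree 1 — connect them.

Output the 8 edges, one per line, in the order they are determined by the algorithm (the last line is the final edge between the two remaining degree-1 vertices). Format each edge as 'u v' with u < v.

Answer: 2 4
1 4
5 9
1 6
1 3
3 8
7 9
8 9

Derivation:
Initial degrees: {1:3, 2:1, 3:2, 4:2, 5:1, 6:1, 7:1, 8:2, 9:3}
Step 1: smallest deg-1 vertex = 2, p_1 = 4. Add edge {2,4}. Now deg[2]=0, deg[4]=1.
Step 2: smallest deg-1 vertex = 4, p_2 = 1. Add edge {1,4}. Now deg[4]=0, deg[1]=2.
Step 3: smallest deg-1 vertex = 5, p_3 = 9. Add edge {5,9}. Now deg[5]=0, deg[9]=2.
Step 4: smallest deg-1 vertex = 6, p_4 = 1. Add edge {1,6}. Now deg[6]=0, deg[1]=1.
Step 5: smallest deg-1 vertex = 1, p_5 = 3. Add edge {1,3}. Now deg[1]=0, deg[3]=1.
Step 6: smallest deg-1 vertex = 3, p_6 = 8. Add edge {3,8}. Now deg[3]=0, deg[8]=1.
Step 7: smallest deg-1 vertex = 7, p_7 = 9. Add edge {7,9}. Now deg[7]=0, deg[9]=1.
Final: two remaining deg-1 vertices are 8, 9. Add edge {8,9}.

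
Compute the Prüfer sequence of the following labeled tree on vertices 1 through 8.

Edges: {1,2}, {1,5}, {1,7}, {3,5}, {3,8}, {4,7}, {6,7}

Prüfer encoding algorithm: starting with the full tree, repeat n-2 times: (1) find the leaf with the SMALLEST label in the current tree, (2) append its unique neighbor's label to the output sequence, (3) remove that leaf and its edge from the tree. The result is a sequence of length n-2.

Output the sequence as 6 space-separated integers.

Answer: 1 7 7 1 5 3

Derivation:
Step 1: leaves = {2,4,6,8}. Remove smallest leaf 2, emit neighbor 1.
Step 2: leaves = {4,6,8}. Remove smallest leaf 4, emit neighbor 7.
Step 3: leaves = {6,8}. Remove smallest leaf 6, emit neighbor 7.
Step 4: leaves = {7,8}. Remove smallest leaf 7, emit neighbor 1.
Step 5: leaves = {1,8}. Remove smallest leaf 1, emit neighbor 5.
Step 6: leaves = {5,8}. Remove smallest leaf 5, emit neighbor 3.
Done: 2 vertices remain (3, 8). Sequence = [1 7 7 1 5 3]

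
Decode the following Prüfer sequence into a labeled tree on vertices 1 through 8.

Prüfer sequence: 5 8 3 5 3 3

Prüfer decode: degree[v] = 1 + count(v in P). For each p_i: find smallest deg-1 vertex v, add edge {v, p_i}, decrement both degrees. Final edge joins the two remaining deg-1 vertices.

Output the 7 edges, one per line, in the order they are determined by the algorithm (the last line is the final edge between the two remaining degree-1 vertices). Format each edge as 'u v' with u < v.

Answer: 1 5
2 8
3 4
5 6
3 5
3 7
3 8

Derivation:
Initial degrees: {1:1, 2:1, 3:4, 4:1, 5:3, 6:1, 7:1, 8:2}
Step 1: smallest deg-1 vertex = 1, p_1 = 5. Add edge {1,5}. Now deg[1]=0, deg[5]=2.
Step 2: smallest deg-1 vertex = 2, p_2 = 8. Add edge {2,8}. Now deg[2]=0, deg[8]=1.
Step 3: smallest deg-1 vertex = 4, p_3 = 3. Add edge {3,4}. Now deg[4]=0, deg[3]=3.
Step 4: smallest deg-1 vertex = 6, p_4 = 5. Add edge {5,6}. Now deg[6]=0, deg[5]=1.
Step 5: smallest deg-1 vertex = 5, p_5 = 3. Add edge {3,5}. Now deg[5]=0, deg[3]=2.
Step 6: smallest deg-1 vertex = 7, p_6 = 3. Add edge {3,7}. Now deg[7]=0, deg[3]=1.
Final: two remaining deg-1 vertices are 3, 8. Add edge {3,8}.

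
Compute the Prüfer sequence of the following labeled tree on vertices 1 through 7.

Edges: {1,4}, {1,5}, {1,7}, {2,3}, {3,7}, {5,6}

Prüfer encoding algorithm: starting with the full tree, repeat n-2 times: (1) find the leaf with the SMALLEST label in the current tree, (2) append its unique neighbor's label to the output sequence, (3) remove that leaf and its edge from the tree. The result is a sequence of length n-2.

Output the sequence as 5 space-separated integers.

Step 1: leaves = {2,4,6}. Remove smallest leaf 2, emit neighbor 3.
Step 2: leaves = {3,4,6}. Remove smallest leaf 3, emit neighbor 7.
Step 3: leaves = {4,6,7}. Remove smallest leaf 4, emit neighbor 1.
Step 4: leaves = {6,7}. Remove smallest leaf 6, emit neighbor 5.
Step 5: leaves = {5,7}. Remove smallest leaf 5, emit neighbor 1.
Done: 2 vertices remain (1, 7). Sequence = [3 7 1 5 1]

Answer: 3 7 1 5 1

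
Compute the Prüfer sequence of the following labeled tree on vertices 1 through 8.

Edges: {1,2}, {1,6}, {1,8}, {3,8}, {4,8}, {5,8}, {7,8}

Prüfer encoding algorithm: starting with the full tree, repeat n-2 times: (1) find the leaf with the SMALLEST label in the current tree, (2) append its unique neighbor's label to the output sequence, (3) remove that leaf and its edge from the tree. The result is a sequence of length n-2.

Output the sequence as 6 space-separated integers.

Step 1: leaves = {2,3,4,5,6,7}. Remove smallest leaf 2, emit neighbor 1.
Step 2: leaves = {3,4,5,6,7}. Remove smallest leaf 3, emit neighbor 8.
Step 3: leaves = {4,5,6,7}. Remove smallest leaf 4, emit neighbor 8.
Step 4: leaves = {5,6,7}. Remove smallest leaf 5, emit neighbor 8.
Step 5: leaves = {6,7}. Remove smallest leaf 6, emit neighbor 1.
Step 6: leaves = {1,7}. Remove smallest leaf 1, emit neighbor 8.
Done: 2 vertices remain (7, 8). Sequence = [1 8 8 8 1 8]

Answer: 1 8 8 8 1 8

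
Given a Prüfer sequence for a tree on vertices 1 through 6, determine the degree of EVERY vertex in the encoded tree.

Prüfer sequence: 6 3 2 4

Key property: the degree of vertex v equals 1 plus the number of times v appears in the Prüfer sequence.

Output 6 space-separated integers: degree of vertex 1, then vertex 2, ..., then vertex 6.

p_1 = 6: count[6] becomes 1
p_2 = 3: count[3] becomes 1
p_3 = 2: count[2] becomes 1
p_4 = 4: count[4] becomes 1
Degrees (1 + count): deg[1]=1+0=1, deg[2]=1+1=2, deg[3]=1+1=2, deg[4]=1+1=2, deg[5]=1+0=1, deg[6]=1+1=2

Answer: 1 2 2 2 1 2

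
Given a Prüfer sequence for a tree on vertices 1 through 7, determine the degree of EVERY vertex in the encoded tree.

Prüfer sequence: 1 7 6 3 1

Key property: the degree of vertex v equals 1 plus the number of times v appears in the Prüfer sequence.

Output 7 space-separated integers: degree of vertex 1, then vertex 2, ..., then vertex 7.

p_1 = 1: count[1] becomes 1
p_2 = 7: count[7] becomes 1
p_3 = 6: count[6] becomes 1
p_4 = 3: count[3] becomes 1
p_5 = 1: count[1] becomes 2
Degrees (1 + count): deg[1]=1+2=3, deg[2]=1+0=1, deg[3]=1+1=2, deg[4]=1+0=1, deg[5]=1+0=1, deg[6]=1+1=2, deg[7]=1+1=2

Answer: 3 1 2 1 1 2 2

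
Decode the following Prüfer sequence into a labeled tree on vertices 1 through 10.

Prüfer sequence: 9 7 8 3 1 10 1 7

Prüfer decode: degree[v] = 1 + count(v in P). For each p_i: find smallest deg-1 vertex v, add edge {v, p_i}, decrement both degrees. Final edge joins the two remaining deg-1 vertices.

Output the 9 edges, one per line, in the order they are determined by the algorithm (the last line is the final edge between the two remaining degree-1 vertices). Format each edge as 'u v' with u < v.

Initial degrees: {1:3, 2:1, 3:2, 4:1, 5:1, 6:1, 7:3, 8:2, 9:2, 10:2}
Step 1: smallest deg-1 vertex = 2, p_1 = 9. Add edge {2,9}. Now deg[2]=0, deg[9]=1.
Step 2: smallest deg-1 vertex = 4, p_2 = 7. Add edge {4,7}. Now deg[4]=0, deg[7]=2.
Step 3: smallest deg-1 vertex = 5, p_3 = 8. Add edge {5,8}. Now deg[5]=0, deg[8]=1.
Step 4: smallest deg-1 vertex = 6, p_4 = 3. Add edge {3,6}. Now deg[6]=0, deg[3]=1.
Step 5: smallest deg-1 vertex = 3, p_5 = 1. Add edge {1,3}. Now deg[3]=0, deg[1]=2.
Step 6: smallest deg-1 vertex = 8, p_6 = 10. Add edge {8,10}. Now deg[8]=0, deg[10]=1.
Step 7: smallest deg-1 vertex = 9, p_7 = 1. Add edge {1,9}. Now deg[9]=0, deg[1]=1.
Step 8: smallest deg-1 vertex = 1, p_8 = 7. Add edge {1,7}. Now deg[1]=0, deg[7]=1.
Final: two remaining deg-1 vertices are 7, 10. Add edge {7,10}.

Answer: 2 9
4 7
5 8
3 6
1 3
8 10
1 9
1 7
7 10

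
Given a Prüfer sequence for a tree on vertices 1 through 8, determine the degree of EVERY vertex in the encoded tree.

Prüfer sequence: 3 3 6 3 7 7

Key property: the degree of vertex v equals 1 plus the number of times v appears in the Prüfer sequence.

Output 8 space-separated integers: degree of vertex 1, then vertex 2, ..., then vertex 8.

p_1 = 3: count[3] becomes 1
p_2 = 3: count[3] becomes 2
p_3 = 6: count[6] becomes 1
p_4 = 3: count[3] becomes 3
p_5 = 7: count[7] becomes 1
p_6 = 7: count[7] becomes 2
Degrees (1 + count): deg[1]=1+0=1, deg[2]=1+0=1, deg[3]=1+3=4, deg[4]=1+0=1, deg[5]=1+0=1, deg[6]=1+1=2, deg[7]=1+2=3, deg[8]=1+0=1

Answer: 1 1 4 1 1 2 3 1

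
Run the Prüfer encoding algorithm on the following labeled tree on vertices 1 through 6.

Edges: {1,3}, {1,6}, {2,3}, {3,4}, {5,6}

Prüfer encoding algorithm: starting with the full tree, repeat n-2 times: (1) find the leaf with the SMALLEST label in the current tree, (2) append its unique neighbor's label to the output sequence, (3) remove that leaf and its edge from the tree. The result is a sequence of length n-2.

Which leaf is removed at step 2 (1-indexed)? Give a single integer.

Answer: 4

Derivation:
Step 1: current leaves = {2,4,5}. Remove leaf 2 (neighbor: 3).
Step 2: current leaves = {4,5}. Remove leaf 4 (neighbor: 3).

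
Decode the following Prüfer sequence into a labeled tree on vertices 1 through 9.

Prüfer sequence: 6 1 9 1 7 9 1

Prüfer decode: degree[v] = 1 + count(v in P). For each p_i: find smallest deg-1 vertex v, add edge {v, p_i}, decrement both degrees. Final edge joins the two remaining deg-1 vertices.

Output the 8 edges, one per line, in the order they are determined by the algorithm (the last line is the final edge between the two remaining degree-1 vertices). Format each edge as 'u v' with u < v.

Answer: 2 6
1 3
4 9
1 5
6 7
7 9
1 8
1 9

Derivation:
Initial degrees: {1:4, 2:1, 3:1, 4:1, 5:1, 6:2, 7:2, 8:1, 9:3}
Step 1: smallest deg-1 vertex = 2, p_1 = 6. Add edge {2,6}. Now deg[2]=0, deg[6]=1.
Step 2: smallest deg-1 vertex = 3, p_2 = 1. Add edge {1,3}. Now deg[3]=0, deg[1]=3.
Step 3: smallest deg-1 vertex = 4, p_3 = 9. Add edge {4,9}. Now deg[4]=0, deg[9]=2.
Step 4: smallest deg-1 vertex = 5, p_4 = 1. Add edge {1,5}. Now deg[5]=0, deg[1]=2.
Step 5: smallest deg-1 vertex = 6, p_5 = 7. Add edge {6,7}. Now deg[6]=0, deg[7]=1.
Step 6: smallest deg-1 vertex = 7, p_6 = 9. Add edge {7,9}. Now deg[7]=0, deg[9]=1.
Step 7: smallest deg-1 vertex = 8, p_7 = 1. Add edge {1,8}. Now deg[8]=0, deg[1]=1.
Final: two remaining deg-1 vertices are 1, 9. Add edge {1,9}.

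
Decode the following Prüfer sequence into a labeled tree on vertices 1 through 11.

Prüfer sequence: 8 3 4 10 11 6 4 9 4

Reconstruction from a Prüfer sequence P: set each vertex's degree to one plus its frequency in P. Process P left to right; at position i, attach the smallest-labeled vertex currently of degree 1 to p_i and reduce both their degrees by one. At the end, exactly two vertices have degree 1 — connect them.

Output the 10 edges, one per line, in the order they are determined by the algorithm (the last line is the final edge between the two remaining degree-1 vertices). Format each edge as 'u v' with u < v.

Answer: 1 8
2 3
3 4
5 10
7 11
6 8
4 6
9 10
4 9
4 11

Derivation:
Initial degrees: {1:1, 2:1, 3:2, 4:4, 5:1, 6:2, 7:1, 8:2, 9:2, 10:2, 11:2}
Step 1: smallest deg-1 vertex = 1, p_1 = 8. Add edge {1,8}. Now deg[1]=0, deg[8]=1.
Step 2: smallest deg-1 vertex = 2, p_2 = 3. Add edge {2,3}. Now deg[2]=0, deg[3]=1.
Step 3: smallest deg-1 vertex = 3, p_3 = 4. Add edge {3,4}. Now deg[3]=0, deg[4]=3.
Step 4: smallest deg-1 vertex = 5, p_4 = 10. Add edge {5,10}. Now deg[5]=0, deg[10]=1.
Step 5: smallest deg-1 vertex = 7, p_5 = 11. Add edge {7,11}. Now deg[7]=0, deg[11]=1.
Step 6: smallest deg-1 vertex = 8, p_6 = 6. Add edge {6,8}. Now deg[8]=0, deg[6]=1.
Step 7: smallest deg-1 vertex = 6, p_7 = 4. Add edge {4,6}. Now deg[6]=0, deg[4]=2.
Step 8: smallest deg-1 vertex = 10, p_8 = 9. Add edge {9,10}. Now deg[10]=0, deg[9]=1.
Step 9: smallest deg-1 vertex = 9, p_9 = 4. Add edge {4,9}. Now deg[9]=0, deg[4]=1.
Final: two remaining deg-1 vertices are 4, 11. Add edge {4,11}.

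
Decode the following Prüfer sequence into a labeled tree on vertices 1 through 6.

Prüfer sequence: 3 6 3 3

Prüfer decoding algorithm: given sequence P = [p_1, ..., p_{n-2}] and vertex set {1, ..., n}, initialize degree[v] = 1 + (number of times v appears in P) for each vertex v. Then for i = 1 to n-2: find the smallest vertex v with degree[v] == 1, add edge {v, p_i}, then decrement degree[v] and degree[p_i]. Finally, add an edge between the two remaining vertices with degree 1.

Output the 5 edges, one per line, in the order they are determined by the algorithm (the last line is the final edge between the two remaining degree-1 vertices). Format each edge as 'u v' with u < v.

Answer: 1 3
2 6
3 4
3 5
3 6

Derivation:
Initial degrees: {1:1, 2:1, 3:4, 4:1, 5:1, 6:2}
Step 1: smallest deg-1 vertex = 1, p_1 = 3. Add edge {1,3}. Now deg[1]=0, deg[3]=3.
Step 2: smallest deg-1 vertex = 2, p_2 = 6. Add edge {2,6}. Now deg[2]=0, deg[6]=1.
Step 3: smallest deg-1 vertex = 4, p_3 = 3. Add edge {3,4}. Now deg[4]=0, deg[3]=2.
Step 4: smallest deg-1 vertex = 5, p_4 = 3. Add edge {3,5}. Now deg[5]=0, deg[3]=1.
Final: two remaining deg-1 vertices are 3, 6. Add edge {3,6}.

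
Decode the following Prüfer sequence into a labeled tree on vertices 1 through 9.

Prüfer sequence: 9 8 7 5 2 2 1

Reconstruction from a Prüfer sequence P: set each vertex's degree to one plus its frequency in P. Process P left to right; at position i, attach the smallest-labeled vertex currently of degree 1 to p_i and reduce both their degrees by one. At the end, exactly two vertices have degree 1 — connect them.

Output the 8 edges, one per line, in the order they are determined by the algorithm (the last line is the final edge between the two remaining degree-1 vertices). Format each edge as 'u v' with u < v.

Answer: 3 9
4 8
6 7
5 7
2 5
2 8
1 2
1 9

Derivation:
Initial degrees: {1:2, 2:3, 3:1, 4:1, 5:2, 6:1, 7:2, 8:2, 9:2}
Step 1: smallest deg-1 vertex = 3, p_1 = 9. Add edge {3,9}. Now deg[3]=0, deg[9]=1.
Step 2: smallest deg-1 vertex = 4, p_2 = 8. Add edge {4,8}. Now deg[4]=0, deg[8]=1.
Step 3: smallest deg-1 vertex = 6, p_3 = 7. Add edge {6,7}. Now deg[6]=0, deg[7]=1.
Step 4: smallest deg-1 vertex = 7, p_4 = 5. Add edge {5,7}. Now deg[7]=0, deg[5]=1.
Step 5: smallest deg-1 vertex = 5, p_5 = 2. Add edge {2,5}. Now deg[5]=0, deg[2]=2.
Step 6: smallest deg-1 vertex = 8, p_6 = 2. Add edge {2,8}. Now deg[8]=0, deg[2]=1.
Step 7: smallest deg-1 vertex = 2, p_7 = 1. Add edge {1,2}. Now deg[2]=0, deg[1]=1.
Final: two remaining deg-1 vertices are 1, 9. Add edge {1,9}.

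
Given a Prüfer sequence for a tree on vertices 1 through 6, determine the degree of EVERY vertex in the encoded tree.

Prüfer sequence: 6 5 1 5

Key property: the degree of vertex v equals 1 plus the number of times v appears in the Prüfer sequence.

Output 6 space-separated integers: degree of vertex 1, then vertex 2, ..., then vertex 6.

Answer: 2 1 1 1 3 2

Derivation:
p_1 = 6: count[6] becomes 1
p_2 = 5: count[5] becomes 1
p_3 = 1: count[1] becomes 1
p_4 = 5: count[5] becomes 2
Degrees (1 + count): deg[1]=1+1=2, deg[2]=1+0=1, deg[3]=1+0=1, deg[4]=1+0=1, deg[5]=1+2=3, deg[6]=1+1=2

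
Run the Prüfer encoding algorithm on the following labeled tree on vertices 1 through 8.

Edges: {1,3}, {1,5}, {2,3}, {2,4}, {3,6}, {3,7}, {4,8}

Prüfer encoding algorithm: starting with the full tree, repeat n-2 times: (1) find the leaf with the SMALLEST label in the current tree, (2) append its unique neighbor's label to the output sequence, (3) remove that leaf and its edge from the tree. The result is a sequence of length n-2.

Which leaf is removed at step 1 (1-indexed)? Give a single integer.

Step 1: current leaves = {5,6,7,8}. Remove leaf 5 (neighbor: 1).

Answer: 5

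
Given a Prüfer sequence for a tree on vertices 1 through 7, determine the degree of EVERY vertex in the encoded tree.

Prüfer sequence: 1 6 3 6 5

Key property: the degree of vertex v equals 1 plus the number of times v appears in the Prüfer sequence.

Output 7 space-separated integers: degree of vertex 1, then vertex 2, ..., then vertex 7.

Answer: 2 1 2 1 2 3 1

Derivation:
p_1 = 1: count[1] becomes 1
p_2 = 6: count[6] becomes 1
p_3 = 3: count[3] becomes 1
p_4 = 6: count[6] becomes 2
p_5 = 5: count[5] becomes 1
Degrees (1 + count): deg[1]=1+1=2, deg[2]=1+0=1, deg[3]=1+1=2, deg[4]=1+0=1, deg[5]=1+1=2, deg[6]=1+2=3, deg[7]=1+0=1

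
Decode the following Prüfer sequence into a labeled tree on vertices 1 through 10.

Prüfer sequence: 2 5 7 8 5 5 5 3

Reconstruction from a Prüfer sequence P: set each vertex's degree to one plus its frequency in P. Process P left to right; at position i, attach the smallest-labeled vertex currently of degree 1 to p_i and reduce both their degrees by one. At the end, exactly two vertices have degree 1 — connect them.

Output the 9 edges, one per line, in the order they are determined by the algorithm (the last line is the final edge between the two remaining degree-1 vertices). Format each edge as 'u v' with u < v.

Initial degrees: {1:1, 2:2, 3:2, 4:1, 5:5, 6:1, 7:2, 8:2, 9:1, 10:1}
Step 1: smallest deg-1 vertex = 1, p_1 = 2. Add edge {1,2}. Now deg[1]=0, deg[2]=1.
Step 2: smallest deg-1 vertex = 2, p_2 = 5. Add edge {2,5}. Now deg[2]=0, deg[5]=4.
Step 3: smallest deg-1 vertex = 4, p_3 = 7. Add edge {4,7}. Now deg[4]=0, deg[7]=1.
Step 4: smallest deg-1 vertex = 6, p_4 = 8. Add edge {6,8}. Now deg[6]=0, deg[8]=1.
Step 5: smallest deg-1 vertex = 7, p_5 = 5. Add edge {5,7}. Now deg[7]=0, deg[5]=3.
Step 6: smallest deg-1 vertex = 8, p_6 = 5. Add edge {5,8}. Now deg[8]=0, deg[5]=2.
Step 7: smallest deg-1 vertex = 9, p_7 = 5. Add edge {5,9}. Now deg[9]=0, deg[5]=1.
Step 8: smallest deg-1 vertex = 5, p_8 = 3. Add edge {3,5}. Now deg[5]=0, deg[3]=1.
Final: two remaining deg-1 vertices are 3, 10. Add edge {3,10}.

Answer: 1 2
2 5
4 7
6 8
5 7
5 8
5 9
3 5
3 10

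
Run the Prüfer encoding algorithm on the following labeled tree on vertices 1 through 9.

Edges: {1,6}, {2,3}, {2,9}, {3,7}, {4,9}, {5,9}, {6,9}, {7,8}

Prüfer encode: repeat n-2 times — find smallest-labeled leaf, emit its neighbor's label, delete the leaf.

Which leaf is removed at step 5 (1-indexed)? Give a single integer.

Answer: 8

Derivation:
Step 1: current leaves = {1,4,5,8}. Remove leaf 1 (neighbor: 6).
Step 2: current leaves = {4,5,6,8}. Remove leaf 4 (neighbor: 9).
Step 3: current leaves = {5,6,8}. Remove leaf 5 (neighbor: 9).
Step 4: current leaves = {6,8}. Remove leaf 6 (neighbor: 9).
Step 5: current leaves = {8,9}. Remove leaf 8 (neighbor: 7).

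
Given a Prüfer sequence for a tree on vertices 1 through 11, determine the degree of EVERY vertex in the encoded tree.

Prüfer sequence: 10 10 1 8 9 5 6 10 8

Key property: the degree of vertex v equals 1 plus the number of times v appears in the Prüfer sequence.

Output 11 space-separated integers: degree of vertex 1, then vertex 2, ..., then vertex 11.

p_1 = 10: count[10] becomes 1
p_2 = 10: count[10] becomes 2
p_3 = 1: count[1] becomes 1
p_4 = 8: count[8] becomes 1
p_5 = 9: count[9] becomes 1
p_6 = 5: count[5] becomes 1
p_7 = 6: count[6] becomes 1
p_8 = 10: count[10] becomes 3
p_9 = 8: count[8] becomes 2
Degrees (1 + count): deg[1]=1+1=2, deg[2]=1+0=1, deg[3]=1+0=1, deg[4]=1+0=1, deg[5]=1+1=2, deg[6]=1+1=2, deg[7]=1+0=1, deg[8]=1+2=3, deg[9]=1+1=2, deg[10]=1+3=4, deg[11]=1+0=1

Answer: 2 1 1 1 2 2 1 3 2 4 1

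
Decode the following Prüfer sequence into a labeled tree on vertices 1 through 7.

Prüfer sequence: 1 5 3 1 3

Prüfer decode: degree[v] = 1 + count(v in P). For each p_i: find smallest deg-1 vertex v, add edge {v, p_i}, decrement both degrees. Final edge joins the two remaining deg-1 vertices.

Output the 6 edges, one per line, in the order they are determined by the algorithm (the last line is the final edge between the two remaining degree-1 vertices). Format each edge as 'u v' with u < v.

Initial degrees: {1:3, 2:1, 3:3, 4:1, 5:2, 6:1, 7:1}
Step 1: smallest deg-1 vertex = 2, p_1 = 1. Add edge {1,2}. Now deg[2]=0, deg[1]=2.
Step 2: smallest deg-1 vertex = 4, p_2 = 5. Add edge {4,5}. Now deg[4]=0, deg[5]=1.
Step 3: smallest deg-1 vertex = 5, p_3 = 3. Add edge {3,5}. Now deg[5]=0, deg[3]=2.
Step 4: smallest deg-1 vertex = 6, p_4 = 1. Add edge {1,6}. Now deg[6]=0, deg[1]=1.
Step 5: smallest deg-1 vertex = 1, p_5 = 3. Add edge {1,3}. Now deg[1]=0, deg[3]=1.
Final: two remaining deg-1 vertices are 3, 7. Add edge {3,7}.

Answer: 1 2
4 5
3 5
1 6
1 3
3 7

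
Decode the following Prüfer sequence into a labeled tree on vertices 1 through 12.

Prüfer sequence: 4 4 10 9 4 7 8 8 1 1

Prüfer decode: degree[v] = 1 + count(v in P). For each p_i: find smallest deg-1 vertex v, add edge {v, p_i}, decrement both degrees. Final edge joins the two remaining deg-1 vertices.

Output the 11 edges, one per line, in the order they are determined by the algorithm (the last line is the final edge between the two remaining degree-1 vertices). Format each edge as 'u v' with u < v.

Initial degrees: {1:3, 2:1, 3:1, 4:4, 5:1, 6:1, 7:2, 8:3, 9:2, 10:2, 11:1, 12:1}
Step 1: smallest deg-1 vertex = 2, p_1 = 4. Add edge {2,4}. Now deg[2]=0, deg[4]=3.
Step 2: smallest deg-1 vertex = 3, p_2 = 4. Add edge {3,4}. Now deg[3]=0, deg[4]=2.
Step 3: smallest deg-1 vertex = 5, p_3 = 10. Add edge {5,10}. Now deg[5]=0, deg[10]=1.
Step 4: smallest deg-1 vertex = 6, p_4 = 9. Add edge {6,9}. Now deg[6]=0, deg[9]=1.
Step 5: smallest deg-1 vertex = 9, p_5 = 4. Add edge {4,9}. Now deg[9]=0, deg[4]=1.
Step 6: smallest deg-1 vertex = 4, p_6 = 7. Add edge {4,7}. Now deg[4]=0, deg[7]=1.
Step 7: smallest deg-1 vertex = 7, p_7 = 8. Add edge {7,8}. Now deg[7]=0, deg[8]=2.
Step 8: smallest deg-1 vertex = 10, p_8 = 8. Add edge {8,10}. Now deg[10]=0, deg[8]=1.
Step 9: smallest deg-1 vertex = 8, p_9 = 1. Add edge {1,8}. Now deg[8]=0, deg[1]=2.
Step 10: smallest deg-1 vertex = 11, p_10 = 1. Add edge {1,11}. Now deg[11]=0, deg[1]=1.
Final: two remaining deg-1 vertices are 1, 12. Add edge {1,12}.

Answer: 2 4
3 4
5 10
6 9
4 9
4 7
7 8
8 10
1 8
1 11
1 12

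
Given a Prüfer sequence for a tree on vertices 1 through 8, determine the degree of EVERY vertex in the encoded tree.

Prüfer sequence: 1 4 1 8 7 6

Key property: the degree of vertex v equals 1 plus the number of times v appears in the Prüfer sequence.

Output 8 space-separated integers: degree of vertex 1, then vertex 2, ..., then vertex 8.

p_1 = 1: count[1] becomes 1
p_2 = 4: count[4] becomes 1
p_3 = 1: count[1] becomes 2
p_4 = 8: count[8] becomes 1
p_5 = 7: count[7] becomes 1
p_6 = 6: count[6] becomes 1
Degrees (1 + count): deg[1]=1+2=3, deg[2]=1+0=1, deg[3]=1+0=1, deg[4]=1+1=2, deg[5]=1+0=1, deg[6]=1+1=2, deg[7]=1+1=2, deg[8]=1+1=2

Answer: 3 1 1 2 1 2 2 2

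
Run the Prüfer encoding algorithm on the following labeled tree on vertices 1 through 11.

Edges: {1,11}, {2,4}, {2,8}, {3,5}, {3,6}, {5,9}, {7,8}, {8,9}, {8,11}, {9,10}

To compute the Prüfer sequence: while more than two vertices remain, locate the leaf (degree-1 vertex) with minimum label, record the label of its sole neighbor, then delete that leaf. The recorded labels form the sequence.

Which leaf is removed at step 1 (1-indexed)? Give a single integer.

Answer: 1

Derivation:
Step 1: current leaves = {1,4,6,7,10}. Remove leaf 1 (neighbor: 11).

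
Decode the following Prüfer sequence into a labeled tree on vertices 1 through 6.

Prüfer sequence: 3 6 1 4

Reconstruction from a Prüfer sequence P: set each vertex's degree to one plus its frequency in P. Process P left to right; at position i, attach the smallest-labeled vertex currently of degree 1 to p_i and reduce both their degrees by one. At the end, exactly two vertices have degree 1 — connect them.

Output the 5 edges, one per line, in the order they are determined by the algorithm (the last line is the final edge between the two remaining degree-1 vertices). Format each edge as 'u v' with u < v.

Initial degrees: {1:2, 2:1, 3:2, 4:2, 5:1, 6:2}
Step 1: smallest deg-1 vertex = 2, p_1 = 3. Add edge {2,3}. Now deg[2]=0, deg[3]=1.
Step 2: smallest deg-1 vertex = 3, p_2 = 6. Add edge {3,6}. Now deg[3]=0, deg[6]=1.
Step 3: smallest deg-1 vertex = 5, p_3 = 1. Add edge {1,5}. Now deg[5]=0, deg[1]=1.
Step 4: smallest deg-1 vertex = 1, p_4 = 4. Add edge {1,4}. Now deg[1]=0, deg[4]=1.
Final: two remaining deg-1 vertices are 4, 6. Add edge {4,6}.

Answer: 2 3
3 6
1 5
1 4
4 6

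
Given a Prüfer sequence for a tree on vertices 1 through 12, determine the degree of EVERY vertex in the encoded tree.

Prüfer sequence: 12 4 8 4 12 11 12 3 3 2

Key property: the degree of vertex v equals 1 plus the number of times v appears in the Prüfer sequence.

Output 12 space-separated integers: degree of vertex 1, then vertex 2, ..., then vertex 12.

p_1 = 12: count[12] becomes 1
p_2 = 4: count[4] becomes 1
p_3 = 8: count[8] becomes 1
p_4 = 4: count[4] becomes 2
p_5 = 12: count[12] becomes 2
p_6 = 11: count[11] becomes 1
p_7 = 12: count[12] becomes 3
p_8 = 3: count[3] becomes 1
p_9 = 3: count[3] becomes 2
p_10 = 2: count[2] becomes 1
Degrees (1 + count): deg[1]=1+0=1, deg[2]=1+1=2, deg[3]=1+2=3, deg[4]=1+2=3, deg[5]=1+0=1, deg[6]=1+0=1, deg[7]=1+0=1, deg[8]=1+1=2, deg[9]=1+0=1, deg[10]=1+0=1, deg[11]=1+1=2, deg[12]=1+3=4

Answer: 1 2 3 3 1 1 1 2 1 1 2 4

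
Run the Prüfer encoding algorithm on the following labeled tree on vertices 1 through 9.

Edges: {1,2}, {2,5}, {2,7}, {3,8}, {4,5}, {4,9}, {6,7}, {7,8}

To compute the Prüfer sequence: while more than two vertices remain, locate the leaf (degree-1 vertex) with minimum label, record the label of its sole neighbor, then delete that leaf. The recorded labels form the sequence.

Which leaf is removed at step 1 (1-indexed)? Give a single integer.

Step 1: current leaves = {1,3,6,9}. Remove leaf 1 (neighbor: 2).

Answer: 1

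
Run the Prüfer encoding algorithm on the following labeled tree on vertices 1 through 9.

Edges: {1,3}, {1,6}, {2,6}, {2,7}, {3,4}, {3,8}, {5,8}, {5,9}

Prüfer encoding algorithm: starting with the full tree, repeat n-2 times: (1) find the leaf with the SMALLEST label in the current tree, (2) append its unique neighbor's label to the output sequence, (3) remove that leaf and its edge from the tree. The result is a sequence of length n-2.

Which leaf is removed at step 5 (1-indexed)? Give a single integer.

Answer: 1

Derivation:
Step 1: current leaves = {4,7,9}. Remove leaf 4 (neighbor: 3).
Step 2: current leaves = {7,9}. Remove leaf 7 (neighbor: 2).
Step 3: current leaves = {2,9}. Remove leaf 2 (neighbor: 6).
Step 4: current leaves = {6,9}. Remove leaf 6 (neighbor: 1).
Step 5: current leaves = {1,9}. Remove leaf 1 (neighbor: 3).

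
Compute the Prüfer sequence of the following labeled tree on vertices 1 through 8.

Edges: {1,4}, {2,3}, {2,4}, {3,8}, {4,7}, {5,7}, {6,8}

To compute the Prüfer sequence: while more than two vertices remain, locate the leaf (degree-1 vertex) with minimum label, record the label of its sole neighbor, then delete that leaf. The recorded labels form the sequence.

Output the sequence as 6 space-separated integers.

Answer: 4 7 8 4 2 3

Derivation:
Step 1: leaves = {1,5,6}. Remove smallest leaf 1, emit neighbor 4.
Step 2: leaves = {5,6}. Remove smallest leaf 5, emit neighbor 7.
Step 3: leaves = {6,7}. Remove smallest leaf 6, emit neighbor 8.
Step 4: leaves = {7,8}. Remove smallest leaf 7, emit neighbor 4.
Step 5: leaves = {4,8}. Remove smallest leaf 4, emit neighbor 2.
Step 6: leaves = {2,8}. Remove smallest leaf 2, emit neighbor 3.
Done: 2 vertices remain (3, 8). Sequence = [4 7 8 4 2 3]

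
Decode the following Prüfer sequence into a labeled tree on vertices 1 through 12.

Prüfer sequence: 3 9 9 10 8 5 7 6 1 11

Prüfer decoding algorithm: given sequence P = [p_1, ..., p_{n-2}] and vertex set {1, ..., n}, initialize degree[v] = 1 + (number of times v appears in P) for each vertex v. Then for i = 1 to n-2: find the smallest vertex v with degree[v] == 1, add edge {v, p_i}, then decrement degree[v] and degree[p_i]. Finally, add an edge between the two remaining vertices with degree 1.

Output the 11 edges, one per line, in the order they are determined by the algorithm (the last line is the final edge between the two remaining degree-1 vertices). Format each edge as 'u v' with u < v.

Answer: 2 3
3 9
4 9
9 10
8 10
5 8
5 7
6 7
1 6
1 11
11 12

Derivation:
Initial degrees: {1:2, 2:1, 3:2, 4:1, 5:2, 6:2, 7:2, 8:2, 9:3, 10:2, 11:2, 12:1}
Step 1: smallest deg-1 vertex = 2, p_1 = 3. Add edge {2,3}. Now deg[2]=0, deg[3]=1.
Step 2: smallest deg-1 vertex = 3, p_2 = 9. Add edge {3,9}. Now deg[3]=0, deg[9]=2.
Step 3: smallest deg-1 vertex = 4, p_3 = 9. Add edge {4,9}. Now deg[4]=0, deg[9]=1.
Step 4: smallest deg-1 vertex = 9, p_4 = 10. Add edge {9,10}. Now deg[9]=0, deg[10]=1.
Step 5: smallest deg-1 vertex = 10, p_5 = 8. Add edge {8,10}. Now deg[10]=0, deg[8]=1.
Step 6: smallest deg-1 vertex = 8, p_6 = 5. Add edge {5,8}. Now deg[8]=0, deg[5]=1.
Step 7: smallest deg-1 vertex = 5, p_7 = 7. Add edge {5,7}. Now deg[5]=0, deg[7]=1.
Step 8: smallest deg-1 vertex = 7, p_8 = 6. Add edge {6,7}. Now deg[7]=0, deg[6]=1.
Step 9: smallest deg-1 vertex = 6, p_9 = 1. Add edge {1,6}. Now deg[6]=0, deg[1]=1.
Step 10: smallest deg-1 vertex = 1, p_10 = 11. Add edge {1,11}. Now deg[1]=0, deg[11]=1.
Final: two remaining deg-1 vertices are 11, 12. Add edge {11,12}.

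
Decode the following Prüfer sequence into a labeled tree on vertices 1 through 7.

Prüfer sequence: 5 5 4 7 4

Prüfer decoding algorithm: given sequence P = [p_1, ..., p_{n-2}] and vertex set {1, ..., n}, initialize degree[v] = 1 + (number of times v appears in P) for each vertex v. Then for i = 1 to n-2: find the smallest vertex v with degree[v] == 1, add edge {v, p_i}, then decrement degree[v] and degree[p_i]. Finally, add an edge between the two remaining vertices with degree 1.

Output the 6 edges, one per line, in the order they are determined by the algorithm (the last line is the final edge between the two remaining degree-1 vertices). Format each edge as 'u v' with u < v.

Initial degrees: {1:1, 2:1, 3:1, 4:3, 5:3, 6:1, 7:2}
Step 1: smallest deg-1 vertex = 1, p_1 = 5. Add edge {1,5}. Now deg[1]=0, deg[5]=2.
Step 2: smallest deg-1 vertex = 2, p_2 = 5. Add edge {2,5}. Now deg[2]=0, deg[5]=1.
Step 3: smallest deg-1 vertex = 3, p_3 = 4. Add edge {3,4}. Now deg[3]=0, deg[4]=2.
Step 4: smallest deg-1 vertex = 5, p_4 = 7. Add edge {5,7}. Now deg[5]=0, deg[7]=1.
Step 5: smallest deg-1 vertex = 6, p_5 = 4. Add edge {4,6}. Now deg[6]=0, deg[4]=1.
Final: two remaining deg-1 vertices are 4, 7. Add edge {4,7}.

Answer: 1 5
2 5
3 4
5 7
4 6
4 7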